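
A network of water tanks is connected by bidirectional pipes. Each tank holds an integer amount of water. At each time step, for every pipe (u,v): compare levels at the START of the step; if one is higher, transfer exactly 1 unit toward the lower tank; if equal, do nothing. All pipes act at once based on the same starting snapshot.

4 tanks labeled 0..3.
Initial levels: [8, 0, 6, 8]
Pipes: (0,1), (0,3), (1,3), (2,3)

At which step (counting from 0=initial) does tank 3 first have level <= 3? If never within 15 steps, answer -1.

Answer: -1

Derivation:
Step 1: flows [0->1,0=3,3->1,3->2] -> levels [7 2 7 6]
Step 2: flows [0->1,0->3,3->1,2->3] -> levels [5 4 6 7]
Step 3: flows [0->1,3->0,3->1,3->2] -> levels [5 6 7 4]
Step 4: flows [1->0,0->3,1->3,2->3] -> levels [5 4 6 7]
  -> period-2 cycle (repeats step 2); tank 3 never drops to <=3
Tank 3 never reaches <=3 within 15 steps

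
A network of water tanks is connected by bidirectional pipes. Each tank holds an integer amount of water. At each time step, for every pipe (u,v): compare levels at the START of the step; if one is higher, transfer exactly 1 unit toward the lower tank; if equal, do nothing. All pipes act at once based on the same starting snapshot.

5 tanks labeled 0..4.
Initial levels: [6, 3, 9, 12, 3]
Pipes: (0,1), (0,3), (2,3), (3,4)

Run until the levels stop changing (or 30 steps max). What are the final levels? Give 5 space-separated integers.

Step 1: flows [0->1,3->0,3->2,3->4] -> levels [6 4 10 9 4]
Step 2: flows [0->1,3->0,2->3,3->4] -> levels [6 5 9 8 5]
Step 3: flows [0->1,3->0,2->3,3->4] -> levels [6 6 8 7 6]
Step 4: flows [0=1,3->0,2->3,3->4] -> levels [7 6 7 6 7]
Step 5: flows [0->1,0->3,2->3,4->3] -> levels [5 7 6 9 6]
Step 6: flows [1->0,3->0,3->2,3->4] -> levels [7 6 7 6 7]
  -> period-2 cycle: step 6 state = step 4 state; never stabilizes
  -> state at step 30: (30-4) mod 2 = 0, same as step 4 -> [7 6 7 6 7]

Answer: 7 6 7 6 7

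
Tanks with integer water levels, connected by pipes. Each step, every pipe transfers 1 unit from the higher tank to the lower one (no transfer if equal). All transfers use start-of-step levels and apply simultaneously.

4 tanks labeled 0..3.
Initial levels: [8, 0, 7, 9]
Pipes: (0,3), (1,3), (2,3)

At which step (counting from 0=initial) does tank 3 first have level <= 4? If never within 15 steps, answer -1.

Answer: 6

Derivation:
Step 1: flows [3->0,3->1,3->2] -> levels [9 1 8 6]
Step 2: flows [0->3,3->1,2->3] -> levels [8 2 7 7]
Step 3: flows [0->3,3->1,2=3] -> levels [7 3 7 7]
Step 4: flows [0=3,3->1,2=3] -> levels [7 4 7 6]
Step 5: flows [0->3,3->1,2->3] -> levels [6 5 6 7]
Step 6: flows [3->0,3->1,3->2] -> levels [7 6 7 4]
Tank 3 first reaches <=4 at step 6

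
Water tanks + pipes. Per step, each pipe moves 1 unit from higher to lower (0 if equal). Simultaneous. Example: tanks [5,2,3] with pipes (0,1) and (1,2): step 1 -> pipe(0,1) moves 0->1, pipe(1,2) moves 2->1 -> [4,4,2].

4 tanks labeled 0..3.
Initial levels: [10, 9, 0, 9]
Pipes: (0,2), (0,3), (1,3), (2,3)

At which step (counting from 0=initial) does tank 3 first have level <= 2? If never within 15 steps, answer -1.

Step 1: flows [0->2,0->3,1=3,3->2] -> levels [8 9 2 9]
Step 2: flows [0->2,3->0,1=3,3->2] -> levels [8 9 4 7]
Step 3: flows [0->2,0->3,1->3,3->2] -> levels [6 8 6 8]
Step 4: flows [0=2,3->0,1=3,3->2] -> levels [7 8 7 6]
Step 5: flows [0=2,0->3,1->3,2->3] -> levels [6 7 6 9]
Step 6: flows [0=2,3->0,3->1,3->2] -> levels [7 8 7 6]
  -> period-2 cycle (repeats step 4); tank 3 never drops to <=2
Tank 3 never reaches <=2 within 15 steps

Answer: -1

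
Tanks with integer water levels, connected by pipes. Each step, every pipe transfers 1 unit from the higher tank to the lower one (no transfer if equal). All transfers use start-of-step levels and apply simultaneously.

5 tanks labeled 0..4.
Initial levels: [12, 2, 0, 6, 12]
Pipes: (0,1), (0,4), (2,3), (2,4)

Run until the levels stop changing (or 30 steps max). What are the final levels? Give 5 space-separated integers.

Answer: 8 6 7 6 5

Derivation:
Step 1: flows [0->1,0=4,3->2,4->2] -> levels [11 3 2 5 11]
Step 2: flows [0->1,0=4,3->2,4->2] -> levels [10 4 4 4 10]
Step 3: flows [0->1,0=4,2=3,4->2] -> levels [9 5 5 4 9]
Step 4: flows [0->1,0=4,2->3,4->2] -> levels [8 6 5 5 8]
Step 5: flows [0->1,0=4,2=3,4->2] -> levels [7 7 6 5 7]
Step 6: flows [0=1,0=4,2->3,4->2] -> levels [7 7 6 6 6]
Step 7: flows [0=1,0->4,2=3,2=4] -> levels [6 7 6 6 7]
Step 8: flows [1->0,4->0,2=3,4->2] -> levels [8 6 7 6 5]
Step 9: flows [0->1,0->4,2->3,2->4] -> levels [6 7 5 7 7]
Step 10: flows [1->0,4->0,3->2,4->2] -> levels [8 6 7 6 5]
  -> period-2 cycle: step 10 state = step 8 state; never stabilizes
  -> state at step 30: (30-8) mod 2 = 0, same as step 8 -> [8 6 7 6 5]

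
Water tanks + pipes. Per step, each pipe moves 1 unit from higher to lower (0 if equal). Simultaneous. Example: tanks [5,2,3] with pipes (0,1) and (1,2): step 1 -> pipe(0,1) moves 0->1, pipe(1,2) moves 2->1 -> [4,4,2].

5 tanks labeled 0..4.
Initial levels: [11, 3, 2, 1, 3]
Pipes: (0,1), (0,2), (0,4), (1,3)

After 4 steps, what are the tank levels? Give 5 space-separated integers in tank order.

Answer: 6 2 4 4 4

Derivation:
Step 1: flows [0->1,0->2,0->4,1->3] -> levels [8 3 3 2 4]
Step 2: flows [0->1,0->2,0->4,1->3] -> levels [5 3 4 3 5]
Step 3: flows [0->1,0->2,0=4,1=3] -> levels [3 4 5 3 5]
Step 4: flows [1->0,2->0,4->0,1->3] -> levels [6 2 4 4 4]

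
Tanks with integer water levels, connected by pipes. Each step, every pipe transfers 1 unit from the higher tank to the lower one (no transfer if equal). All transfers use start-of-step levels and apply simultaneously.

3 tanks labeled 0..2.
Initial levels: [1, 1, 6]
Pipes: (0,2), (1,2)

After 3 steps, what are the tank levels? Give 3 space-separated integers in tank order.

Step 1: flows [2->0,2->1] -> levels [2 2 4]
Step 2: flows [2->0,2->1] -> levels [3 3 2]
Step 3: flows [0->2,1->2] -> levels [2 2 4]

Answer: 2 2 4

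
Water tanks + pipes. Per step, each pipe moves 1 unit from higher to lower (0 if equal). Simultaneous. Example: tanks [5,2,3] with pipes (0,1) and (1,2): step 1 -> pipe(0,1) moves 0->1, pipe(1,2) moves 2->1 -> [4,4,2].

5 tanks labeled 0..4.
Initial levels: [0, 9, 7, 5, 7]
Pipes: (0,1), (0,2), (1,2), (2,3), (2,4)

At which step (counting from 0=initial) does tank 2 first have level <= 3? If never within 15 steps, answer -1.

Answer: 3

Derivation:
Step 1: flows [1->0,2->0,1->2,2->3,2=4] -> levels [2 7 6 6 7]
Step 2: flows [1->0,2->0,1->2,2=3,4->2] -> levels [4 5 7 6 6]
Step 3: flows [1->0,2->0,2->1,2->3,2->4] -> levels [6 5 3 7 7]
Tank 2 first reaches <=3 at step 3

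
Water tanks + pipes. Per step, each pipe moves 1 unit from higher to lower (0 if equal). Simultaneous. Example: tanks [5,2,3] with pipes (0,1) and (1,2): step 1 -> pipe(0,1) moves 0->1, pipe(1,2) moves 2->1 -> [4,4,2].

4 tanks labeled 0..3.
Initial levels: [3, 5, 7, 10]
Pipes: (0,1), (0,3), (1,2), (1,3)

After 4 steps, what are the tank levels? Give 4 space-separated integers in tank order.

Step 1: flows [1->0,3->0,2->1,3->1] -> levels [5 6 6 8]
Step 2: flows [1->0,3->0,1=2,3->1] -> levels [7 6 6 6]
Step 3: flows [0->1,0->3,1=2,1=3] -> levels [5 7 6 7]
Step 4: flows [1->0,3->0,1->2,1=3] -> levels [7 5 7 6]

Answer: 7 5 7 6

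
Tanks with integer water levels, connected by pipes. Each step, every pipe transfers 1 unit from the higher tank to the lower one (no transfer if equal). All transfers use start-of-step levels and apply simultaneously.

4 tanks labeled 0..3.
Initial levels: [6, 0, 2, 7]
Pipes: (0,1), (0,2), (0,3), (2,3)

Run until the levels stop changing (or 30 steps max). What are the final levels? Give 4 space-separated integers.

Answer: 3 4 4 4

Derivation:
Step 1: flows [0->1,0->2,3->0,3->2] -> levels [5 1 4 5]
Step 2: flows [0->1,0->2,0=3,3->2] -> levels [3 2 6 4]
Step 3: flows [0->1,2->0,3->0,2->3] -> levels [4 3 4 4]
Step 4: flows [0->1,0=2,0=3,2=3] -> levels [3 4 4 4]
Step 5: flows [1->0,2->0,3->0,2=3] -> levels [6 3 3 3]
Step 6: flows [0->1,0->2,0->3,2=3] -> levels [3 4 4 4]
  -> period-2 cycle: step 6 state = step 4 state; never stabilizes
  -> state at step 30: (30-4) mod 2 = 0, same as step 4 -> [3 4 4 4]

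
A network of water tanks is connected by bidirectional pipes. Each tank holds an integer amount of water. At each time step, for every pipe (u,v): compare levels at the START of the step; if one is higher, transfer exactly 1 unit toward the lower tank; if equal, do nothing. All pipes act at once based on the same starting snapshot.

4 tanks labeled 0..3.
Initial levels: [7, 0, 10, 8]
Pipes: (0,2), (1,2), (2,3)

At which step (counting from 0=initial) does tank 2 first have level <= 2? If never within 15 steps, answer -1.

Step 1: flows [2->0,2->1,2->3] -> levels [8 1 7 9]
Step 2: flows [0->2,2->1,3->2] -> levels [7 2 8 8]
Step 3: flows [2->0,2->1,2=3] -> levels [8 3 6 8]
Step 4: flows [0->2,2->1,3->2] -> levels [7 4 7 7]
Step 5: flows [0=2,2->1,2=3] -> levels [7 5 6 7]
Step 6: flows [0->2,2->1,3->2] -> levels [6 6 7 6]
Step 7: flows [2->0,2->1,2->3] -> levels [7 7 4 7]
Step 8: flows [0->2,1->2,3->2] -> levels [6 6 7 6]
  -> period-2 cycle (repeats step 6); tank 2 never drops to <=2
Tank 2 never reaches <=2 within 15 steps

Answer: -1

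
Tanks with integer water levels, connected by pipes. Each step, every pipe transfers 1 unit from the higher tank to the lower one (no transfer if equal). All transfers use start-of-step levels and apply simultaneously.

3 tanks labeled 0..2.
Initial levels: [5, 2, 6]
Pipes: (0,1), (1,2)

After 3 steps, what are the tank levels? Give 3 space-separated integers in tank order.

Answer: 5 3 5

Derivation:
Step 1: flows [0->1,2->1] -> levels [4 4 5]
Step 2: flows [0=1,2->1] -> levels [4 5 4]
Step 3: flows [1->0,1->2] -> levels [5 3 5]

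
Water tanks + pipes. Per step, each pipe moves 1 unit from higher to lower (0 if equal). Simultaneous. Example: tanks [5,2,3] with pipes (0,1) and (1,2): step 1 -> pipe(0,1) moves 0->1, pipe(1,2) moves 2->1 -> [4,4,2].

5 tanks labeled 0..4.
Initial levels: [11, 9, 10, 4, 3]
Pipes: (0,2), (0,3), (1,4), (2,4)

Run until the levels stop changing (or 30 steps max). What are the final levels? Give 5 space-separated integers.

Answer: 8 8 7 7 7

Derivation:
Step 1: flows [0->2,0->3,1->4,2->4] -> levels [9 8 10 5 5]
Step 2: flows [2->0,0->3,1->4,2->4] -> levels [9 7 8 6 7]
Step 3: flows [0->2,0->3,1=4,2->4] -> levels [7 7 8 7 8]
Step 4: flows [2->0,0=3,4->1,2=4] -> levels [8 8 7 7 7]
Step 5: flows [0->2,0->3,1->4,2=4] -> levels [6 7 8 8 8]
Step 6: flows [2->0,3->0,4->1,2=4] -> levels [8 8 7 7 7]
  -> period-2 cycle: step 6 state = step 4 state; never stabilizes
  -> state at step 30: (30-4) mod 2 = 0, same as step 4 -> [8 8 7 7 7]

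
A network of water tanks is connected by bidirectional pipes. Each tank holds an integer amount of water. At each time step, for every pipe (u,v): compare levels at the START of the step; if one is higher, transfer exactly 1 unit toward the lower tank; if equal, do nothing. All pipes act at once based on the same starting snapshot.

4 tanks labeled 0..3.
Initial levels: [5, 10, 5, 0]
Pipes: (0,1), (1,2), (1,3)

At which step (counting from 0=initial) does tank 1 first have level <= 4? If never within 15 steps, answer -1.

Answer: 2

Derivation:
Step 1: flows [1->0,1->2,1->3] -> levels [6 7 6 1]
Step 2: flows [1->0,1->2,1->3] -> levels [7 4 7 2]
Tank 1 first reaches <=4 at step 2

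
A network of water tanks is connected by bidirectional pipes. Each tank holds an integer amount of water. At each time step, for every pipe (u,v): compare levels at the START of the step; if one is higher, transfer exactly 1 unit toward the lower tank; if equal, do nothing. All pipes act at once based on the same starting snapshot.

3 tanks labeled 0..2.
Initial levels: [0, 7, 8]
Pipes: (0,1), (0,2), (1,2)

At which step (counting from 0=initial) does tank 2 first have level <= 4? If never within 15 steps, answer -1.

Step 1: flows [1->0,2->0,2->1] -> levels [2 7 6]
Step 2: flows [1->0,2->0,1->2] -> levels [4 5 6]
Step 3: flows [1->0,2->0,2->1] -> levels [6 5 4]
Tank 2 first reaches <=4 at step 3

Answer: 3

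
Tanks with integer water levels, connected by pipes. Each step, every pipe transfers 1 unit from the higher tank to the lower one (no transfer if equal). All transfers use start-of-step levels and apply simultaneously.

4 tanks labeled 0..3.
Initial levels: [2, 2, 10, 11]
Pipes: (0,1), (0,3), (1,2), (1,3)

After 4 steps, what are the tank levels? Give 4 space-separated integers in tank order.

Answer: 6 5 7 7

Derivation:
Step 1: flows [0=1,3->0,2->1,3->1] -> levels [3 4 9 9]
Step 2: flows [1->0,3->0,2->1,3->1] -> levels [5 5 8 7]
Step 3: flows [0=1,3->0,2->1,3->1] -> levels [6 7 7 5]
Step 4: flows [1->0,0->3,1=2,1->3] -> levels [6 5 7 7]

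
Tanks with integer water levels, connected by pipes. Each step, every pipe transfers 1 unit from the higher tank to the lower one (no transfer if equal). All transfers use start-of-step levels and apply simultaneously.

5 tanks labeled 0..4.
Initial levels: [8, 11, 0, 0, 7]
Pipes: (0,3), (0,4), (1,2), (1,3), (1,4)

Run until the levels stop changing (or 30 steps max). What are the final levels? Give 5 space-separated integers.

Step 1: flows [0->3,0->4,1->2,1->3,1->4] -> levels [6 8 1 2 9]
Step 2: flows [0->3,4->0,1->2,1->3,4->1] -> levels [6 7 2 4 7]
Step 3: flows [0->3,4->0,1->2,1->3,1=4] -> levels [6 5 3 6 6]
Step 4: flows [0=3,0=4,1->2,3->1,4->1] -> levels [6 6 4 5 5]
Step 5: flows [0->3,0->4,1->2,1->3,1->4] -> levels [4 3 5 7 7]
Step 6: flows [3->0,4->0,2->1,3->1,4->1] -> levels [6 6 4 5 5]
  -> period-2 cycle: step 6 state = step 4 state; never stabilizes
  -> state at step 30: (30-4) mod 2 = 0, same as step 4 -> [6 6 4 5 5]

Answer: 6 6 4 5 5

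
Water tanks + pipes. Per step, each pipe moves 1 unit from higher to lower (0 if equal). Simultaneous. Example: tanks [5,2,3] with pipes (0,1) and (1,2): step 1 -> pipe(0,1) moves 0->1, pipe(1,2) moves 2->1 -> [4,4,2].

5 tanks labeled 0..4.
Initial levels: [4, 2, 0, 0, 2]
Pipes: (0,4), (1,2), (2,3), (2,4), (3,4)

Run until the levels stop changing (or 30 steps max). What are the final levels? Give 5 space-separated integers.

Step 1: flows [0->4,1->2,2=3,4->2,4->3] -> levels [3 1 2 1 1]
Step 2: flows [0->4,2->1,2->3,2->4,3=4] -> levels [2 2 -1 2 3]
Step 3: flows [4->0,1->2,3->2,4->2,4->3] -> levels [3 1 2 2 0]
Step 4: flows [0->4,2->1,2=3,2->4,3->4] -> levels [2 2 0 1 3]
Step 5: flows [4->0,1->2,3->2,4->2,4->3] -> levels [3 1 3 1 0]
Step 6: flows [0->4,2->1,2->3,2->4,3->4] -> levels [2 2 0 1 3]
  -> period-2 cycle: step 6 state = step 4 state; never stabilizes
  -> state at step 30: (30-4) mod 2 = 0, same as step 4 -> [2 2 0 1 3]

Answer: 2 2 0 1 3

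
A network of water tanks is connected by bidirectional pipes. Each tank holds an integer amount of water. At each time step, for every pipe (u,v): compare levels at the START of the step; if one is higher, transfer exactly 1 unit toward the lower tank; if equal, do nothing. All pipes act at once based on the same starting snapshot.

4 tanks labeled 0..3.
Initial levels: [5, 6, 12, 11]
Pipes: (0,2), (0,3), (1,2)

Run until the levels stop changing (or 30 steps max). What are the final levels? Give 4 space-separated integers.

Step 1: flows [2->0,3->0,2->1] -> levels [7 7 10 10]
Step 2: flows [2->0,3->0,2->1] -> levels [9 8 8 9]
Step 3: flows [0->2,0=3,1=2] -> levels [8 8 9 9]
Step 4: flows [2->0,3->0,2->1] -> levels [10 9 7 8]
Step 5: flows [0->2,0->3,1->2] -> levels [8 8 9 9]
  -> period-2 cycle: step 5 state = step 3 state; never stabilizes
  -> state at step 30: (30-3) mod 2 = 1, same as step 4 -> [10 9 7 8]

Answer: 10 9 7 8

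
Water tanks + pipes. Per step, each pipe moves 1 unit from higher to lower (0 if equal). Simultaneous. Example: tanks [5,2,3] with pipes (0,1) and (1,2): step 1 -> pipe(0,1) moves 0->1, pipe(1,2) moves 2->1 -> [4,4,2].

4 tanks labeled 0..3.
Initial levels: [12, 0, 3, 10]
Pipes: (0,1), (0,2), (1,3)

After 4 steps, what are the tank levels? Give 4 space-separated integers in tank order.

Step 1: flows [0->1,0->2,3->1] -> levels [10 2 4 9]
Step 2: flows [0->1,0->2,3->1] -> levels [8 4 5 8]
Step 3: flows [0->1,0->2,3->1] -> levels [6 6 6 7]
Step 4: flows [0=1,0=2,3->1] -> levels [6 7 6 6]

Answer: 6 7 6 6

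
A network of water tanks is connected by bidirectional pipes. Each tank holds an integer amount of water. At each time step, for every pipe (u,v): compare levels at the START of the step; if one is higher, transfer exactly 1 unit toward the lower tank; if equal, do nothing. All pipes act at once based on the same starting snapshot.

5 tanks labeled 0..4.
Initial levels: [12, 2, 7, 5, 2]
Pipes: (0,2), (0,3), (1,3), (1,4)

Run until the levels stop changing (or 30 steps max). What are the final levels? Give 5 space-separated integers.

Answer: 5 4 7 7 5

Derivation:
Step 1: flows [0->2,0->3,3->1,1=4] -> levels [10 3 8 5 2]
Step 2: flows [0->2,0->3,3->1,1->4] -> levels [8 3 9 5 3]
Step 3: flows [2->0,0->3,3->1,1=4] -> levels [8 4 8 5 3]
Step 4: flows [0=2,0->3,3->1,1->4] -> levels [7 4 8 5 4]
Step 5: flows [2->0,0->3,3->1,1=4] -> levels [7 5 7 5 4]
Step 6: flows [0=2,0->3,1=3,1->4] -> levels [6 4 7 6 5]
Step 7: flows [2->0,0=3,3->1,4->1] -> levels [7 6 6 5 4]
Step 8: flows [0->2,0->3,1->3,1->4] -> levels [5 4 7 7 5]
Step 9: flows [2->0,3->0,3->1,4->1] -> levels [7 6 6 5 4]
  -> period-2 cycle: step 9 state = step 7 state; never stabilizes
  -> state at step 30: (30-7) mod 2 = 1, same as step 8 -> [5 4 7 7 5]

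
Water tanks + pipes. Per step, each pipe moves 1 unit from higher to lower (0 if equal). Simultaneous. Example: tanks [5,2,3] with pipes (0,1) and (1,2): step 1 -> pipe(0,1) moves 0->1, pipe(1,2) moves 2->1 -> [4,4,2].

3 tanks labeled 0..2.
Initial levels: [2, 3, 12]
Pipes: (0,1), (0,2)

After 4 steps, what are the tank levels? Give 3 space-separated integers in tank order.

Step 1: flows [1->0,2->0] -> levels [4 2 11]
Step 2: flows [0->1,2->0] -> levels [4 3 10]
Step 3: flows [0->1,2->0] -> levels [4 4 9]
Step 4: flows [0=1,2->0] -> levels [5 4 8]

Answer: 5 4 8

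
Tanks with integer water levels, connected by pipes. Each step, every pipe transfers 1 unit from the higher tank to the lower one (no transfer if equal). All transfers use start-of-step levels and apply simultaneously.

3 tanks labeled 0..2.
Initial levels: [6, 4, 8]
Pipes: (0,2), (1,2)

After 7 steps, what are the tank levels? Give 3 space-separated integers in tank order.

Answer: 6 6 6

Derivation:
Step 1: flows [2->0,2->1] -> levels [7 5 6]
Step 2: flows [0->2,2->1] -> levels [6 6 6]
Step 3: flows [0=2,1=2] -> levels [6 6 6]
  -> stable; steps 4..7 unchanged -> [6 6 6]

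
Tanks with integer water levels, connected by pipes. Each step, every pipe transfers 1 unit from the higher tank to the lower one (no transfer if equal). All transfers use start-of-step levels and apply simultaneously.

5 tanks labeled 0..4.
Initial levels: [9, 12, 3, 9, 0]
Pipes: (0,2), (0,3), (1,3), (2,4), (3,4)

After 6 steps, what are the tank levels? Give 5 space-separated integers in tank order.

Step 1: flows [0->2,0=3,1->3,2->4,3->4] -> levels [8 11 3 9 2]
Step 2: flows [0->2,3->0,1->3,2->4,3->4] -> levels [8 10 3 8 4]
Step 3: flows [0->2,0=3,1->3,4->2,3->4] -> levels [7 9 5 8 4]
Step 4: flows [0->2,3->0,1->3,2->4,3->4] -> levels [7 8 5 7 6]
Step 5: flows [0->2,0=3,1->3,4->2,3->4] -> levels [6 7 7 7 6]
Step 6: flows [2->0,3->0,1=3,2->4,3->4] -> levels [8 7 5 5 8]

Answer: 8 7 5 5 8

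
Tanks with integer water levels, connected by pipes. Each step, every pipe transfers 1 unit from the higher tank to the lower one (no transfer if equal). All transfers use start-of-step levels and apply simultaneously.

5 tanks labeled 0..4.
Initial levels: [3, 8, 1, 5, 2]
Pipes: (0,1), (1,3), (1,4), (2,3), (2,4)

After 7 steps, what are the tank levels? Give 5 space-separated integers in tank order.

Answer: 4 6 5 2 2

Derivation:
Step 1: flows [1->0,1->3,1->4,3->2,4->2] -> levels [4 5 3 5 2]
Step 2: flows [1->0,1=3,1->4,3->2,2->4] -> levels [5 3 3 4 4]
Step 3: flows [0->1,3->1,4->1,3->2,4->2] -> levels [4 6 5 2 2]
Step 4: flows [1->0,1->3,1->4,2->3,2->4] -> levels [5 3 3 4 4]
  -> period-2 cycle: step 4 state = step 2 state
  -> state at step 7: (7-2) mod 2 = 1, same as step 3 -> [4 6 5 2 2]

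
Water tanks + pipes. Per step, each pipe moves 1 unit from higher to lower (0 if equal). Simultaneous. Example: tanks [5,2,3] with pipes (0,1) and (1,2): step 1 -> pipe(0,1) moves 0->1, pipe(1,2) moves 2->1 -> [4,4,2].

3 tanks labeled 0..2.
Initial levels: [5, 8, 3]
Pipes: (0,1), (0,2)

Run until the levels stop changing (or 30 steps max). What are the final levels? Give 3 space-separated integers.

Step 1: flows [1->0,0->2] -> levels [5 7 4]
Step 2: flows [1->0,0->2] -> levels [5 6 5]
Step 3: flows [1->0,0=2] -> levels [6 5 5]
Step 4: flows [0->1,0->2] -> levels [4 6 6]
Step 5: flows [1->0,2->0] -> levels [6 5 5]
  -> period-2 cycle: step 5 state = step 3 state; never stabilizes
  -> state at step 30: (30-3) mod 2 = 1, same as step 4 -> [4 6 6]

Answer: 4 6 6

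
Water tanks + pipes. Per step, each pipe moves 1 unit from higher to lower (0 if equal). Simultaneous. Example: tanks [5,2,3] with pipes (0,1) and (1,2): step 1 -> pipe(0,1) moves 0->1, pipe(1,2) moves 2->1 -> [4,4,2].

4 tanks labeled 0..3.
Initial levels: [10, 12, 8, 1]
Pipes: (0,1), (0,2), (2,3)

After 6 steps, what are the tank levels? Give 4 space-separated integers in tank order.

Answer: 9 8 7 7

Derivation:
Step 1: flows [1->0,0->2,2->3] -> levels [10 11 8 2]
Step 2: flows [1->0,0->2,2->3] -> levels [10 10 8 3]
Step 3: flows [0=1,0->2,2->3] -> levels [9 10 8 4]
Step 4: flows [1->0,0->2,2->3] -> levels [9 9 8 5]
Step 5: flows [0=1,0->2,2->3] -> levels [8 9 8 6]
Step 6: flows [1->0,0=2,2->3] -> levels [9 8 7 7]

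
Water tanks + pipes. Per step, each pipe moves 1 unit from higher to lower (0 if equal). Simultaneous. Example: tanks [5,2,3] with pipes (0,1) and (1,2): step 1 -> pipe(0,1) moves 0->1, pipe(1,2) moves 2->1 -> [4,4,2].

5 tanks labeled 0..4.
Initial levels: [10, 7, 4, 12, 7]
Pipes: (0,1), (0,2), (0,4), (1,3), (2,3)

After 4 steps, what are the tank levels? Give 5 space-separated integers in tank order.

Step 1: flows [0->1,0->2,0->4,3->1,3->2] -> levels [7 9 6 10 8]
Step 2: flows [1->0,0->2,4->0,3->1,3->2] -> levels [8 9 8 8 7]
Step 3: flows [1->0,0=2,0->4,1->3,2=3] -> levels [8 7 8 9 8]
Step 4: flows [0->1,0=2,0=4,3->1,3->2] -> levels [7 9 9 7 8]

Answer: 7 9 9 7 8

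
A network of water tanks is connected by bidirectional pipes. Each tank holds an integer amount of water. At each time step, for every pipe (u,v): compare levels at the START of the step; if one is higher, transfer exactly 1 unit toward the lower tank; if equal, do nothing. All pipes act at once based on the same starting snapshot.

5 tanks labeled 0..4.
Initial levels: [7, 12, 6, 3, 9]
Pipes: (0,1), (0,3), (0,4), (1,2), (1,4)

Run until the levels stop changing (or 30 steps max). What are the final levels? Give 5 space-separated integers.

Step 1: flows [1->0,0->3,4->0,1->2,1->4] -> levels [8 9 7 4 9]
Step 2: flows [1->0,0->3,4->0,1->2,1=4] -> levels [9 7 8 5 8]
Step 3: flows [0->1,0->3,0->4,2->1,4->1] -> levels [6 10 7 6 8]
Step 4: flows [1->0,0=3,4->0,1->2,1->4] -> levels [8 7 8 6 8]
Step 5: flows [0->1,0->3,0=4,2->1,4->1] -> levels [6 10 7 7 7]
Step 6: flows [1->0,3->0,4->0,1->2,1->4] -> levels [9 7 8 6 7]
Step 7: flows [0->1,0->3,0->4,2->1,1=4] -> levels [6 9 7 7 8]
Step 8: flows [1->0,3->0,4->0,1->2,1->4] -> levels [9 6 8 6 8]
Step 9: flows [0->1,0->3,0->4,2->1,4->1] -> levels [6 9 7 7 8]
  -> period-2 cycle: step 9 state = step 7 state; never stabilizes
  -> state at step 30: (30-7) mod 2 = 1, same as step 8 -> [9 6 8 6 8]

Answer: 9 6 8 6 8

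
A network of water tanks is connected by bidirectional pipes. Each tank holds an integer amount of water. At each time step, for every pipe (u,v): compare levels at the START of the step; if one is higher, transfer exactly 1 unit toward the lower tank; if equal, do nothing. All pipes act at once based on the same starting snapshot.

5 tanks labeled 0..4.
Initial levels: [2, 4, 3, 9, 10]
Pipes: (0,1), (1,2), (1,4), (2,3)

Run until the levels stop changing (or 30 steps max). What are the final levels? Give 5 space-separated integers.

Answer: 5 7 5 6 5

Derivation:
Step 1: flows [1->0,1->2,4->1,3->2] -> levels [3 3 5 8 9]
Step 2: flows [0=1,2->1,4->1,3->2] -> levels [3 5 5 7 8]
Step 3: flows [1->0,1=2,4->1,3->2] -> levels [4 5 6 6 7]
Step 4: flows [1->0,2->1,4->1,2=3] -> levels [5 6 5 6 6]
Step 5: flows [1->0,1->2,1=4,3->2] -> levels [6 4 7 5 6]
Step 6: flows [0->1,2->1,4->1,2->3] -> levels [5 7 5 6 5]
Step 7: flows [1->0,1->2,1->4,3->2] -> levels [6 4 7 5 6]
  -> period-2 cycle: step 7 state = step 5 state; never stabilizes
  -> state at step 30: (30-5) mod 2 = 1, same as step 6 -> [5 7 5 6 5]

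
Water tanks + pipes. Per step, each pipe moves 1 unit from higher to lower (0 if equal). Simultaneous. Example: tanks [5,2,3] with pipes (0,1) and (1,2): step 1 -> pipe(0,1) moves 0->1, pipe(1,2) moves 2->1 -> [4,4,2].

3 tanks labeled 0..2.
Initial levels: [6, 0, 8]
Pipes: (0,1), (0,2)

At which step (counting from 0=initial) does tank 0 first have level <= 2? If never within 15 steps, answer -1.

Step 1: flows [0->1,2->0] -> levels [6 1 7]
Step 2: flows [0->1,2->0] -> levels [6 2 6]
Step 3: flows [0->1,0=2] -> levels [5 3 6]
Step 4: flows [0->1,2->0] -> levels [5 4 5]
Step 5: flows [0->1,0=2] -> levels [4 5 5]
Step 6: flows [1->0,2->0] -> levels [6 4 4]
Step 7: flows [0->1,0->2] -> levels [4 5 5]
  -> period-2 cycle (repeats step 5); tank 0 never drops to <=2
Tank 0 never reaches <=2 within 15 steps

Answer: -1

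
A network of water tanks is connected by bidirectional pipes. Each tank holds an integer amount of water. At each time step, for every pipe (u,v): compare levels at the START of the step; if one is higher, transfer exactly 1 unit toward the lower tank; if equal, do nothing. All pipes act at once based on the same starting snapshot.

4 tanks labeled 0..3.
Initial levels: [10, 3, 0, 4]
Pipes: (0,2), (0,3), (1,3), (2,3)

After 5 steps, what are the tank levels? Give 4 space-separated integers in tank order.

Step 1: flows [0->2,0->3,3->1,3->2] -> levels [8 4 2 3]
Step 2: flows [0->2,0->3,1->3,3->2] -> levels [6 3 4 4]
Step 3: flows [0->2,0->3,3->1,2=3] -> levels [4 4 5 4]
Step 4: flows [2->0,0=3,1=3,2->3] -> levels [5 4 3 5]
Step 5: flows [0->2,0=3,3->1,3->2] -> levels [4 5 5 3]

Answer: 4 5 5 3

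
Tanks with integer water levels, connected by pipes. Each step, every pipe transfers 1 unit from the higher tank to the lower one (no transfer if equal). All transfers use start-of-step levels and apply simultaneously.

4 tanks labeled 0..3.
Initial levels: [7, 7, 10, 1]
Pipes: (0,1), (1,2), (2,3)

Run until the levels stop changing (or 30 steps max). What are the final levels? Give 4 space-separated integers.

Answer: 7 6 7 5

Derivation:
Step 1: flows [0=1,2->1,2->3] -> levels [7 8 8 2]
Step 2: flows [1->0,1=2,2->3] -> levels [8 7 7 3]
Step 3: flows [0->1,1=2,2->3] -> levels [7 8 6 4]
Step 4: flows [1->0,1->2,2->3] -> levels [8 6 6 5]
Step 5: flows [0->1,1=2,2->3] -> levels [7 7 5 6]
Step 6: flows [0=1,1->2,3->2] -> levels [7 6 7 5]
Step 7: flows [0->1,2->1,2->3] -> levels [6 8 5 6]
Step 8: flows [1->0,1->2,3->2] -> levels [7 6 7 5]
  -> period-2 cycle: step 8 state = step 6 state; never stabilizes
  -> state at step 30: (30-6) mod 2 = 0, same as step 6 -> [7 6 7 5]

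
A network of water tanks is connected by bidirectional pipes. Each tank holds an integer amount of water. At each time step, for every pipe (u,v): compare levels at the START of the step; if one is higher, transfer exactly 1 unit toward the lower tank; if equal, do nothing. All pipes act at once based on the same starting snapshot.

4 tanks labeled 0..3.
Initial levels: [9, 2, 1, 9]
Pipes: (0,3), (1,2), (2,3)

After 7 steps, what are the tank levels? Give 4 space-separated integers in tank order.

Step 1: flows [0=3,1->2,3->2] -> levels [9 1 3 8]
Step 2: flows [0->3,2->1,3->2] -> levels [8 2 3 8]
Step 3: flows [0=3,2->1,3->2] -> levels [8 3 3 7]
Step 4: flows [0->3,1=2,3->2] -> levels [7 3 4 7]
Step 5: flows [0=3,2->1,3->2] -> levels [7 4 4 6]
Step 6: flows [0->3,1=2,3->2] -> levels [6 4 5 6]
Step 7: flows [0=3,2->1,3->2] -> levels [6 5 5 5]

Answer: 6 5 5 5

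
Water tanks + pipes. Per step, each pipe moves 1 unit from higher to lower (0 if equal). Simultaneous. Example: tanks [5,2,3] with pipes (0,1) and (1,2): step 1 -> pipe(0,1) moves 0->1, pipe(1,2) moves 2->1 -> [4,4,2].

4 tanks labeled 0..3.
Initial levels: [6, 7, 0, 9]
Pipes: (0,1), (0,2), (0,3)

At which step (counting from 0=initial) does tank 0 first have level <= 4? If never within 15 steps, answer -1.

Step 1: flows [1->0,0->2,3->0] -> levels [7 6 1 8]
Step 2: flows [0->1,0->2,3->0] -> levels [6 7 2 7]
Step 3: flows [1->0,0->2,3->0] -> levels [7 6 3 6]
Step 4: flows [0->1,0->2,0->3] -> levels [4 7 4 7]
Tank 0 first reaches <=4 at step 4

Answer: 4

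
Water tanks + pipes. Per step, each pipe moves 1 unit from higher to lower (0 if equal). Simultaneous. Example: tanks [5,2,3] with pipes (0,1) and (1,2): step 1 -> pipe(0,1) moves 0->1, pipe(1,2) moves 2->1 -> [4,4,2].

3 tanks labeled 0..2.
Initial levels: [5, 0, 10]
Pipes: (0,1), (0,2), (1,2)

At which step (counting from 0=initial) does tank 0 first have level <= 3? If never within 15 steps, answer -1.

Step 1: flows [0->1,2->0,2->1] -> levels [5 2 8]
Step 2: flows [0->1,2->0,2->1] -> levels [5 4 6]
Step 3: flows [0->1,2->0,2->1] -> levels [5 6 4]
Step 4: flows [1->0,0->2,1->2] -> levels [5 4 6]
  -> period-2 cycle (repeats step 2); tank 0 never drops to <=3
Tank 0 never reaches <=3 within 15 steps

Answer: -1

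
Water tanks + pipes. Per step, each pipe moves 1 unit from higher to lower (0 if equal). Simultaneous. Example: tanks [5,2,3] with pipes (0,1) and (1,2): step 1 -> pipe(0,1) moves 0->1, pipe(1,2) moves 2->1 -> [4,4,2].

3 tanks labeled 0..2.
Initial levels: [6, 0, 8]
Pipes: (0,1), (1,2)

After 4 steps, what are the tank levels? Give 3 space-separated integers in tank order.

Answer: 5 4 5

Derivation:
Step 1: flows [0->1,2->1] -> levels [5 2 7]
Step 2: flows [0->1,2->1] -> levels [4 4 6]
Step 3: flows [0=1,2->1] -> levels [4 5 5]
Step 4: flows [1->0,1=2] -> levels [5 4 5]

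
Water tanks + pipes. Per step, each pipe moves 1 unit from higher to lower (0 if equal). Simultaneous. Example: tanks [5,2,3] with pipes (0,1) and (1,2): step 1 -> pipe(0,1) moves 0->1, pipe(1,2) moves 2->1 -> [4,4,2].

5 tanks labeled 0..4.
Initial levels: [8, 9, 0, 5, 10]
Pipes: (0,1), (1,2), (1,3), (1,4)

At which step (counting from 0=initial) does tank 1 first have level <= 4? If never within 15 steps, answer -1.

Step 1: flows [1->0,1->2,1->3,4->1] -> levels [9 7 1 6 9]
Step 2: flows [0->1,1->2,1->3,4->1] -> levels [8 7 2 7 8]
Step 3: flows [0->1,1->2,1=3,4->1] -> levels [7 8 3 7 7]
Step 4: flows [1->0,1->2,1->3,1->4] -> levels [8 4 4 8 8]
Tank 1 first reaches <=4 at step 4

Answer: 4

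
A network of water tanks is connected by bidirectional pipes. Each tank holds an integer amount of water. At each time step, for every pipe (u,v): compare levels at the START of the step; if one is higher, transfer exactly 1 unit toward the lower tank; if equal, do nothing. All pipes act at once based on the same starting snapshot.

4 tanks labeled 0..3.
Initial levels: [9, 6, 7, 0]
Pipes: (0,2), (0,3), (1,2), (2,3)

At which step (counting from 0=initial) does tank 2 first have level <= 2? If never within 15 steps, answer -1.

Answer: -1

Derivation:
Step 1: flows [0->2,0->3,2->1,2->3] -> levels [7 7 6 2]
Step 2: flows [0->2,0->3,1->2,2->3] -> levels [5 6 7 4]
Step 3: flows [2->0,0->3,2->1,2->3] -> levels [5 7 4 6]
Step 4: flows [0->2,3->0,1->2,3->2] -> levels [5 6 7 4]
  -> period-2 cycle (repeats step 2); tank 2 never drops to <=2
Tank 2 never reaches <=2 within 15 steps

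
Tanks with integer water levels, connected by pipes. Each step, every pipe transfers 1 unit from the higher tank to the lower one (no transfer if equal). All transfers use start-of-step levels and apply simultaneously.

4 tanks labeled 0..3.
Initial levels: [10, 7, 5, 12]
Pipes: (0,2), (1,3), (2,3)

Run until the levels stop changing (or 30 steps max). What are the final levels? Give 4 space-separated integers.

Step 1: flows [0->2,3->1,3->2] -> levels [9 8 7 10]
Step 2: flows [0->2,3->1,3->2] -> levels [8 9 9 8]
Step 3: flows [2->0,1->3,2->3] -> levels [9 8 7 10]
  -> period-2 cycle: step 3 state = step 1 state; never stabilizes
  -> state at step 30: (30-1) mod 2 = 1, same as step 2 -> [8 9 9 8]

Answer: 8 9 9 8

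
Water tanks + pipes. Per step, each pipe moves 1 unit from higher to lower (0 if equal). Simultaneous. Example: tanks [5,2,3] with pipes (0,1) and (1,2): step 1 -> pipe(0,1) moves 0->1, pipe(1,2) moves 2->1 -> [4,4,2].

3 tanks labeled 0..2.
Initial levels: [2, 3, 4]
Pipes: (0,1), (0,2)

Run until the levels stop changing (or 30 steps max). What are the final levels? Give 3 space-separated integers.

Answer: 2 3 4

Derivation:
Step 1: flows [1->0,2->0] -> levels [4 2 3]
Step 2: flows [0->1,0->2] -> levels [2 3 4]
  -> period-2 cycle: step 2 state = step 0 state; never stabilizes
  -> state at step 30: (30-0) mod 2 = 0, same as step 0 -> [2 3 4]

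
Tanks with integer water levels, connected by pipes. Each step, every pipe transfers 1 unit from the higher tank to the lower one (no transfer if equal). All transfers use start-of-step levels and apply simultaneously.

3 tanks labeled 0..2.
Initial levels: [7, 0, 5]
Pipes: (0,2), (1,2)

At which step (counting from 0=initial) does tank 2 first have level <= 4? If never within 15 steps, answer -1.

Step 1: flows [0->2,2->1] -> levels [6 1 5]
Step 2: flows [0->2,2->1] -> levels [5 2 5]
Step 3: flows [0=2,2->1] -> levels [5 3 4]
Tank 2 first reaches <=4 at step 3

Answer: 3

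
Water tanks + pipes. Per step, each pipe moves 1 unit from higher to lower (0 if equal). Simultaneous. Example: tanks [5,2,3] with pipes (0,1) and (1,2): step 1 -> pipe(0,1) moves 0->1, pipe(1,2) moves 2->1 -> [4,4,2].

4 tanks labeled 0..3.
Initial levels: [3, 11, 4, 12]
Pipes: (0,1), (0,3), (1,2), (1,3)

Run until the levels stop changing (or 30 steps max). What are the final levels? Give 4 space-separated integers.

Answer: 7 9 7 7

Derivation:
Step 1: flows [1->0,3->0,1->2,3->1] -> levels [5 10 5 10]
Step 2: flows [1->0,3->0,1->2,1=3] -> levels [7 8 6 9]
Step 3: flows [1->0,3->0,1->2,3->1] -> levels [9 7 7 7]
Step 4: flows [0->1,0->3,1=2,1=3] -> levels [7 8 7 8]
Step 5: flows [1->0,3->0,1->2,1=3] -> levels [9 6 8 7]
Step 6: flows [0->1,0->3,2->1,3->1] -> levels [7 9 7 7]
Step 7: flows [1->0,0=3,1->2,1->3] -> levels [8 6 8 8]
Step 8: flows [0->1,0=3,2->1,3->1] -> levels [7 9 7 7]
  -> period-2 cycle: step 8 state = step 6 state; never stabilizes
  -> state at step 30: (30-6) mod 2 = 0, same as step 6 -> [7 9 7 7]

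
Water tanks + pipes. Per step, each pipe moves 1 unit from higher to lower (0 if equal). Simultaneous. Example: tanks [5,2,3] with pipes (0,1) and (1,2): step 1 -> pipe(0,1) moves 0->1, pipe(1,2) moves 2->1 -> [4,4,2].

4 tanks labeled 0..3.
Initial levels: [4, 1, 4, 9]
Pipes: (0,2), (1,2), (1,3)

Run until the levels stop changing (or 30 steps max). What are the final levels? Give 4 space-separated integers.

Answer: 4 4 5 5

Derivation:
Step 1: flows [0=2,2->1,3->1] -> levels [4 3 3 8]
Step 2: flows [0->2,1=2,3->1] -> levels [3 4 4 7]
Step 3: flows [2->0,1=2,3->1] -> levels [4 5 3 6]
Step 4: flows [0->2,1->2,3->1] -> levels [3 5 5 5]
Step 5: flows [2->0,1=2,1=3] -> levels [4 5 4 5]
Step 6: flows [0=2,1->2,1=3] -> levels [4 4 5 5]
Step 7: flows [2->0,2->1,3->1] -> levels [5 6 3 4]
Step 8: flows [0->2,1->2,1->3] -> levels [4 4 5 5]
  -> period-2 cycle: step 8 state = step 6 state; never stabilizes
  -> state at step 30: (30-6) mod 2 = 0, same as step 6 -> [4 4 5 5]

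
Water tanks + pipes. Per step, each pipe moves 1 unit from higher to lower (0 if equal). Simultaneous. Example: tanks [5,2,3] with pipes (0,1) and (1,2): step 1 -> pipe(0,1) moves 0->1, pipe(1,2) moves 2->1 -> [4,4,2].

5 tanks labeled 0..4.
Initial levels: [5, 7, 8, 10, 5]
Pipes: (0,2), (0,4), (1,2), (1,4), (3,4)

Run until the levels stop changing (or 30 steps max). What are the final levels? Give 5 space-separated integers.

Step 1: flows [2->0,0=4,2->1,1->4,3->4] -> levels [6 7 6 9 7]
Step 2: flows [0=2,4->0,1->2,1=4,3->4] -> levels [7 6 7 8 7]
Step 3: flows [0=2,0=4,2->1,4->1,3->4] -> levels [7 8 6 7 7]
Step 4: flows [0->2,0=4,1->2,1->4,3=4] -> levels [6 6 8 7 8]
Step 5: flows [2->0,4->0,2->1,4->1,4->3] -> levels [8 8 6 8 5]
Step 6: flows [0->2,0->4,1->2,1->4,3->4] -> levels [6 6 8 7 8]
  -> period-2 cycle: step 6 state = step 4 state; never stabilizes
  -> state at step 30: (30-4) mod 2 = 0, same as step 4 -> [6 6 8 7 8]

Answer: 6 6 8 7 8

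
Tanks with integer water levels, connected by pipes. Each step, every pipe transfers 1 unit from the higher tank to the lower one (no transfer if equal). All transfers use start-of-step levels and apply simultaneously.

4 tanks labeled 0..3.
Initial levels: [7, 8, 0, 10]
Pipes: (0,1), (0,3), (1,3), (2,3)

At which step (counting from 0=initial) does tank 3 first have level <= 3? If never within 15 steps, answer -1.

Step 1: flows [1->0,3->0,3->1,3->2] -> levels [9 8 1 7]
Step 2: flows [0->1,0->3,1->3,3->2] -> levels [7 8 2 8]
Step 3: flows [1->0,3->0,1=3,3->2] -> levels [9 7 3 6]
Step 4: flows [0->1,0->3,1->3,3->2] -> levels [7 7 4 7]
Step 5: flows [0=1,0=3,1=3,3->2] -> levels [7 7 5 6]
Step 6: flows [0=1,0->3,1->3,3->2] -> levels [6 6 6 7]
Step 7: flows [0=1,3->0,3->1,3->2] -> levels [7 7 7 4]
Step 8: flows [0=1,0->3,1->3,2->3] -> levels [6 6 6 7]
  -> period-2 cycle (repeats step 6); tank 3 never drops to <=3
Tank 3 never reaches <=3 within 15 steps

Answer: -1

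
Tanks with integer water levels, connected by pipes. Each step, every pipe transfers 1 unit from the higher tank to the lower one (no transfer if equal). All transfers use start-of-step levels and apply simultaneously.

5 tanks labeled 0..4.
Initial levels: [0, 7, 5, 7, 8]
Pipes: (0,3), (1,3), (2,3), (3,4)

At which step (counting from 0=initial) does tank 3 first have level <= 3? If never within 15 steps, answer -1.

Step 1: flows [3->0,1=3,3->2,4->3] -> levels [1 7 6 6 7]
Step 2: flows [3->0,1->3,2=3,4->3] -> levels [2 6 6 7 6]
Step 3: flows [3->0,3->1,3->2,3->4] -> levels [3 7 7 3 7]
Tank 3 first reaches <=3 at step 3

Answer: 3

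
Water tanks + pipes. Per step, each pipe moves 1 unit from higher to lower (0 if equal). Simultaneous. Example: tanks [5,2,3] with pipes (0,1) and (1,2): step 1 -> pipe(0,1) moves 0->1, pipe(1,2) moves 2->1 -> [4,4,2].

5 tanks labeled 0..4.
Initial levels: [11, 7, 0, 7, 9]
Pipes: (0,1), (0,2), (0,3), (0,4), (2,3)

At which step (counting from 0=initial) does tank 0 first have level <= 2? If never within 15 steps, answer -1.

Answer: -1

Derivation:
Step 1: flows [0->1,0->2,0->3,0->4,3->2] -> levels [7 8 2 7 10]
Step 2: flows [1->0,0->2,0=3,4->0,3->2] -> levels [8 7 4 6 9]
Step 3: flows [0->1,0->2,0->3,4->0,3->2] -> levels [6 8 6 6 8]
Step 4: flows [1->0,0=2,0=3,4->0,2=3] -> levels [8 7 6 6 7]
Step 5: flows [0->1,0->2,0->3,0->4,2=3] -> levels [4 8 7 7 8]
Step 6: flows [1->0,2->0,3->0,4->0,2=3] -> levels [8 7 6 6 7]
  -> period-2 cycle (repeats step 4); tank 0 never drops to <=2
Tank 0 never reaches <=2 within 15 steps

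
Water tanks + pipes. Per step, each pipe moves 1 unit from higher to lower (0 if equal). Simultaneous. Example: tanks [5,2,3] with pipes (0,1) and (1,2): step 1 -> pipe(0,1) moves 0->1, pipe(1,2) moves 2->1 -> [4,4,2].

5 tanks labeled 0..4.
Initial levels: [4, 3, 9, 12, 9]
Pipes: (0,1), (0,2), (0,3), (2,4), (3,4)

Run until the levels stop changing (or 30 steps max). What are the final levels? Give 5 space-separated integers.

Answer: 8 7 7 7 8

Derivation:
Step 1: flows [0->1,2->0,3->0,2=4,3->4] -> levels [5 4 8 10 10]
Step 2: flows [0->1,2->0,3->0,4->2,3=4] -> levels [6 5 8 9 9]
Step 3: flows [0->1,2->0,3->0,4->2,3=4] -> levels [7 6 8 8 8]
Step 4: flows [0->1,2->0,3->0,2=4,3=4] -> levels [8 7 7 7 8]
Step 5: flows [0->1,0->2,0->3,4->2,4->3] -> levels [5 8 9 9 6]
Step 6: flows [1->0,2->0,3->0,2->4,3->4] -> levels [8 7 7 7 8]
  -> period-2 cycle: step 6 state = step 4 state; never stabilizes
  -> state at step 30: (30-4) mod 2 = 0, same as step 4 -> [8 7 7 7 8]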